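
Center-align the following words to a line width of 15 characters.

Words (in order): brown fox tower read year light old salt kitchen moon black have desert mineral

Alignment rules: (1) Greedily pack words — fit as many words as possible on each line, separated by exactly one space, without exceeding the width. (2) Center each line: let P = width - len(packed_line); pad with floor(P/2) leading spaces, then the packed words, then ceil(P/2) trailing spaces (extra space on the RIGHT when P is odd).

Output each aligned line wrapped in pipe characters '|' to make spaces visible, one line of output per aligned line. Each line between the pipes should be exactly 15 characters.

Line 1: ['brown', 'fox', 'tower'] (min_width=15, slack=0)
Line 2: ['read', 'year', 'light'] (min_width=15, slack=0)
Line 3: ['old', 'salt'] (min_width=8, slack=7)
Line 4: ['kitchen', 'moon'] (min_width=12, slack=3)
Line 5: ['black', 'have'] (min_width=10, slack=5)
Line 6: ['desert', 'mineral'] (min_width=14, slack=1)

Answer: |brown fox tower|
|read year light|
|   old salt    |
| kitchen moon  |
|  black have   |
|desert mineral |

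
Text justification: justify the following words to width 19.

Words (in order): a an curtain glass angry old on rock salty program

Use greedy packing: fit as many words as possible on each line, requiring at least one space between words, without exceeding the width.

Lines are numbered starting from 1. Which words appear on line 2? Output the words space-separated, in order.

Line 1: ['a', 'an', 'curtain', 'glass'] (min_width=18, slack=1)
Line 2: ['angry', 'old', 'on', 'rock'] (min_width=17, slack=2)
Line 3: ['salty', 'program'] (min_width=13, slack=6)

Answer: angry old on rock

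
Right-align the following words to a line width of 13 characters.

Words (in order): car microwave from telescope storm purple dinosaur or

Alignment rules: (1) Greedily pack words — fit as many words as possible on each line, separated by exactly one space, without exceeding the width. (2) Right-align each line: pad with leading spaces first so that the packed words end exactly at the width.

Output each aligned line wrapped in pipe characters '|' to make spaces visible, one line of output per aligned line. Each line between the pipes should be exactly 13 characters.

Line 1: ['car', 'microwave'] (min_width=13, slack=0)
Line 2: ['from'] (min_width=4, slack=9)
Line 3: ['telescope'] (min_width=9, slack=4)
Line 4: ['storm', 'purple'] (min_width=12, slack=1)
Line 5: ['dinosaur', 'or'] (min_width=11, slack=2)

Answer: |car microwave|
|         from|
|    telescope|
| storm purple|
|  dinosaur or|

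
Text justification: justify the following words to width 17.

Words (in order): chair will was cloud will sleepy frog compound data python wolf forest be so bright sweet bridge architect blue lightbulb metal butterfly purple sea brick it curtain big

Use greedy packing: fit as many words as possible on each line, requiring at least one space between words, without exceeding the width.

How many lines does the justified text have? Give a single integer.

Line 1: ['chair', 'will', 'was'] (min_width=14, slack=3)
Line 2: ['cloud', 'will', 'sleepy'] (min_width=17, slack=0)
Line 3: ['frog', 'compound'] (min_width=13, slack=4)
Line 4: ['data', 'python', 'wolf'] (min_width=16, slack=1)
Line 5: ['forest', 'be', 'so'] (min_width=12, slack=5)
Line 6: ['bright', 'sweet'] (min_width=12, slack=5)
Line 7: ['bridge', 'architect'] (min_width=16, slack=1)
Line 8: ['blue', 'lightbulb'] (min_width=14, slack=3)
Line 9: ['metal', 'butterfly'] (min_width=15, slack=2)
Line 10: ['purple', 'sea', 'brick'] (min_width=16, slack=1)
Line 11: ['it', 'curtain', 'big'] (min_width=14, slack=3)
Total lines: 11

Answer: 11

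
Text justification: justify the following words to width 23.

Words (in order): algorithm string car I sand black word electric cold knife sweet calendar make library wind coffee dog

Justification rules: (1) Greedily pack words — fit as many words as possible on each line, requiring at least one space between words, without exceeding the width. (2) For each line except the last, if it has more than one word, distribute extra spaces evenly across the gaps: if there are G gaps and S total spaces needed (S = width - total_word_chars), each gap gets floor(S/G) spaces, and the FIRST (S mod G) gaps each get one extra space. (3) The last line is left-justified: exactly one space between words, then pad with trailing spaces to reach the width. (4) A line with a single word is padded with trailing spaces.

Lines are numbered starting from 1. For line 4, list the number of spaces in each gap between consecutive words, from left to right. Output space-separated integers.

Line 1: ['algorithm', 'string', 'car', 'I'] (min_width=22, slack=1)
Line 2: ['sand', 'black', 'word'] (min_width=15, slack=8)
Line 3: ['electric', 'cold', 'knife'] (min_width=19, slack=4)
Line 4: ['sweet', 'calendar', 'make'] (min_width=19, slack=4)
Line 5: ['library', 'wind', 'coffee', 'dog'] (min_width=23, slack=0)

Answer: 3 3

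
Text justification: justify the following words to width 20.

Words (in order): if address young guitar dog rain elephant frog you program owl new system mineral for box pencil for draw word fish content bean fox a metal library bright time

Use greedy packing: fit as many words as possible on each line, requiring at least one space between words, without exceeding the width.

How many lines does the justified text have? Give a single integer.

Line 1: ['if', 'address', 'young'] (min_width=16, slack=4)
Line 2: ['guitar', 'dog', 'rain'] (min_width=15, slack=5)
Line 3: ['elephant', 'frog', 'you'] (min_width=17, slack=3)
Line 4: ['program', 'owl', 'new'] (min_width=15, slack=5)
Line 5: ['system', 'mineral', 'for'] (min_width=18, slack=2)
Line 6: ['box', 'pencil', 'for', 'draw'] (min_width=19, slack=1)
Line 7: ['word', 'fish', 'content'] (min_width=17, slack=3)
Line 8: ['bean', 'fox', 'a', 'metal'] (min_width=16, slack=4)
Line 9: ['library', 'bright', 'time'] (min_width=19, slack=1)
Total lines: 9

Answer: 9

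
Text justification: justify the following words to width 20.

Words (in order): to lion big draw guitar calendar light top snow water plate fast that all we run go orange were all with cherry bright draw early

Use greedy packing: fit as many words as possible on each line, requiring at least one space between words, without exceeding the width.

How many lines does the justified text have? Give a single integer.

Answer: 7

Derivation:
Line 1: ['to', 'lion', 'big', 'draw'] (min_width=16, slack=4)
Line 2: ['guitar', 'calendar'] (min_width=15, slack=5)
Line 3: ['light', 'top', 'snow', 'water'] (min_width=20, slack=0)
Line 4: ['plate', 'fast', 'that', 'all'] (min_width=19, slack=1)
Line 5: ['we', 'run', 'go', 'orange'] (min_width=16, slack=4)
Line 6: ['were', 'all', 'with', 'cherry'] (min_width=20, slack=0)
Line 7: ['bright', 'draw', 'early'] (min_width=17, slack=3)
Total lines: 7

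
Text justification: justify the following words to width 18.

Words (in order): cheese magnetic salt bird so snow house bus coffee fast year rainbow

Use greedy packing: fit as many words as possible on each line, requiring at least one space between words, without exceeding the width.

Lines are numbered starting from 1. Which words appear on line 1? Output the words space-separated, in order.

Line 1: ['cheese', 'magnetic'] (min_width=15, slack=3)
Line 2: ['salt', 'bird', 'so', 'snow'] (min_width=17, slack=1)
Line 3: ['house', 'bus', 'coffee'] (min_width=16, slack=2)
Line 4: ['fast', 'year', 'rainbow'] (min_width=17, slack=1)

Answer: cheese magnetic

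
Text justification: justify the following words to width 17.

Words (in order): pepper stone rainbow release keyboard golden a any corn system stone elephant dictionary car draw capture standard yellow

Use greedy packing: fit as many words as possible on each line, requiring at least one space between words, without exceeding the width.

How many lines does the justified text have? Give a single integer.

Line 1: ['pepper', 'stone'] (min_width=12, slack=5)
Line 2: ['rainbow', 'release'] (min_width=15, slack=2)
Line 3: ['keyboard', 'golden', 'a'] (min_width=17, slack=0)
Line 4: ['any', 'corn', 'system'] (min_width=15, slack=2)
Line 5: ['stone', 'elephant'] (min_width=14, slack=3)
Line 6: ['dictionary', 'car'] (min_width=14, slack=3)
Line 7: ['draw', 'capture'] (min_width=12, slack=5)
Line 8: ['standard', 'yellow'] (min_width=15, slack=2)
Total lines: 8

Answer: 8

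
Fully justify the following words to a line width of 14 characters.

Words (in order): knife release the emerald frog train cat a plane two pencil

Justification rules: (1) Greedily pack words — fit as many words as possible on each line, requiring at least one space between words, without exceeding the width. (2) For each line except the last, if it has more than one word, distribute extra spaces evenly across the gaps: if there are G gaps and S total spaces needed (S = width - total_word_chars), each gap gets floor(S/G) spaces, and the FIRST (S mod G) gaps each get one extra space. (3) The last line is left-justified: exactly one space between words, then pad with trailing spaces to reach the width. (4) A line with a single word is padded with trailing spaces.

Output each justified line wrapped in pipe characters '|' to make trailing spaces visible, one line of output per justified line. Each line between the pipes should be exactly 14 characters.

Answer: |knife  release|
|the    emerald|
|frog train cat|
|a   plane  two|
|pencil        |

Derivation:
Line 1: ['knife', 'release'] (min_width=13, slack=1)
Line 2: ['the', 'emerald'] (min_width=11, slack=3)
Line 3: ['frog', 'train', 'cat'] (min_width=14, slack=0)
Line 4: ['a', 'plane', 'two'] (min_width=11, slack=3)
Line 5: ['pencil'] (min_width=6, slack=8)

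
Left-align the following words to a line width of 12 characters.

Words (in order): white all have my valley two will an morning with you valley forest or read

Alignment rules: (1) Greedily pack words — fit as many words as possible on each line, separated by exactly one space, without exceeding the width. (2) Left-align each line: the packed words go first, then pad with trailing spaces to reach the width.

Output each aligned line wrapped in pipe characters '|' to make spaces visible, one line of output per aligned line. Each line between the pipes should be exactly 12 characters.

Line 1: ['white', 'all'] (min_width=9, slack=3)
Line 2: ['have', 'my'] (min_width=7, slack=5)
Line 3: ['valley', 'two'] (min_width=10, slack=2)
Line 4: ['will', 'an'] (min_width=7, slack=5)
Line 5: ['morning', 'with'] (min_width=12, slack=0)
Line 6: ['you', 'valley'] (min_width=10, slack=2)
Line 7: ['forest', 'or'] (min_width=9, slack=3)
Line 8: ['read'] (min_width=4, slack=8)

Answer: |white all   |
|have my     |
|valley two  |
|will an     |
|morning with|
|you valley  |
|forest or   |
|read        |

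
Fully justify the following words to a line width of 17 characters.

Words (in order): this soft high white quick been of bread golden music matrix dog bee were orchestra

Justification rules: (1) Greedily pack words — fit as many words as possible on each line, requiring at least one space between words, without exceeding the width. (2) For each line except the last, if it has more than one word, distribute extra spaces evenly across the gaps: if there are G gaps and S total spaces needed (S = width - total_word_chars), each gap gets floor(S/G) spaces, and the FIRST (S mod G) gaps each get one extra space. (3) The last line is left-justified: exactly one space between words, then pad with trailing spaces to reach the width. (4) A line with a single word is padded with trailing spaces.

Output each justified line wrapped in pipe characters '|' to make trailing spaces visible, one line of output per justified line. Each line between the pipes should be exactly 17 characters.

Answer: |this   soft  high|
|white  quick been|
|of  bread  golden|
|music  matrix dog|
|bee          were|
|orchestra        |

Derivation:
Line 1: ['this', 'soft', 'high'] (min_width=14, slack=3)
Line 2: ['white', 'quick', 'been'] (min_width=16, slack=1)
Line 3: ['of', 'bread', 'golden'] (min_width=15, slack=2)
Line 4: ['music', 'matrix', 'dog'] (min_width=16, slack=1)
Line 5: ['bee', 'were'] (min_width=8, slack=9)
Line 6: ['orchestra'] (min_width=9, slack=8)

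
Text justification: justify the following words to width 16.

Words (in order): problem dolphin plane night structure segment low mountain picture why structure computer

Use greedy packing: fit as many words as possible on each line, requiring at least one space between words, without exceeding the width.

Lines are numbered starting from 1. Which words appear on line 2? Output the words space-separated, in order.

Line 1: ['problem', 'dolphin'] (min_width=15, slack=1)
Line 2: ['plane', 'night'] (min_width=11, slack=5)
Line 3: ['structure'] (min_width=9, slack=7)
Line 4: ['segment', 'low'] (min_width=11, slack=5)
Line 5: ['mountain', 'picture'] (min_width=16, slack=0)
Line 6: ['why', 'structure'] (min_width=13, slack=3)
Line 7: ['computer'] (min_width=8, slack=8)

Answer: plane night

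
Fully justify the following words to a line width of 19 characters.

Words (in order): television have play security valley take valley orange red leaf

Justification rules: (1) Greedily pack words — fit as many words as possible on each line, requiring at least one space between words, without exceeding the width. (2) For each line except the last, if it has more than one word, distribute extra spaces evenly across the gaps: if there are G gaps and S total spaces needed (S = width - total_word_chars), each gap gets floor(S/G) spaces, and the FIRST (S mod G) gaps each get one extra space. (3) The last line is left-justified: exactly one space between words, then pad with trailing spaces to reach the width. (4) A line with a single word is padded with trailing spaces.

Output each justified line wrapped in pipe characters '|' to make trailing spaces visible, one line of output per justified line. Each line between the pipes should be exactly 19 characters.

Answer: |television     have|
|play       security|
|valley  take valley|
|orange red leaf    |

Derivation:
Line 1: ['television', 'have'] (min_width=15, slack=4)
Line 2: ['play', 'security'] (min_width=13, slack=6)
Line 3: ['valley', 'take', 'valley'] (min_width=18, slack=1)
Line 4: ['orange', 'red', 'leaf'] (min_width=15, slack=4)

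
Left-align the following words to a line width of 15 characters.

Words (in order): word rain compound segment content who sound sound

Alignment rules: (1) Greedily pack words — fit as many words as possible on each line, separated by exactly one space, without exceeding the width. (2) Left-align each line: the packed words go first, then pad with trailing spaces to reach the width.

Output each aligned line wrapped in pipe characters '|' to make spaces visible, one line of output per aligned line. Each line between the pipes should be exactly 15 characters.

Answer: |word rain      |
|compound       |
|segment content|
|who sound sound|

Derivation:
Line 1: ['word', 'rain'] (min_width=9, slack=6)
Line 2: ['compound'] (min_width=8, slack=7)
Line 3: ['segment', 'content'] (min_width=15, slack=0)
Line 4: ['who', 'sound', 'sound'] (min_width=15, slack=0)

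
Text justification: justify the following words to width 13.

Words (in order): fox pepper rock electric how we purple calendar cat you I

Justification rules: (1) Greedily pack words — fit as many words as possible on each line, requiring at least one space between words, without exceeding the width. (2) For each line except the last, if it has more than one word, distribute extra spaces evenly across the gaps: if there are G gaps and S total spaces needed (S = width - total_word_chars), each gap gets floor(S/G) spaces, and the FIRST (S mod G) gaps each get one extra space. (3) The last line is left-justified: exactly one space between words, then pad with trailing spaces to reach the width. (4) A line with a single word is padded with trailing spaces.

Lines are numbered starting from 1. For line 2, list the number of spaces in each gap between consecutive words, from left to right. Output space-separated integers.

Answer: 1

Derivation:
Line 1: ['fox', 'pepper'] (min_width=10, slack=3)
Line 2: ['rock', 'electric'] (min_width=13, slack=0)
Line 3: ['how', 'we', 'purple'] (min_width=13, slack=0)
Line 4: ['calendar', 'cat'] (min_width=12, slack=1)
Line 5: ['you', 'I'] (min_width=5, slack=8)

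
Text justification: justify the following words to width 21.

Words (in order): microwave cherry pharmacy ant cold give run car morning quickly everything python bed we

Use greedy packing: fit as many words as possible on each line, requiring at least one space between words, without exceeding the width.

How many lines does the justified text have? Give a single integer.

Line 1: ['microwave', 'cherry'] (min_width=16, slack=5)
Line 2: ['pharmacy', 'ant', 'cold'] (min_width=17, slack=4)
Line 3: ['give', 'run', 'car', 'morning'] (min_width=20, slack=1)
Line 4: ['quickly', 'everything'] (min_width=18, slack=3)
Line 5: ['python', 'bed', 'we'] (min_width=13, slack=8)
Total lines: 5

Answer: 5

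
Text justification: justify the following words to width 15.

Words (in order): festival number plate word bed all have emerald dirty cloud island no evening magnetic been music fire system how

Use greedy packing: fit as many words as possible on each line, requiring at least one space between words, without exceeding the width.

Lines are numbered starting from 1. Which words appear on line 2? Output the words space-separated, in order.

Line 1: ['festival', 'number'] (min_width=15, slack=0)
Line 2: ['plate', 'word', 'bed'] (min_width=14, slack=1)
Line 3: ['all', 'have'] (min_width=8, slack=7)
Line 4: ['emerald', 'dirty'] (min_width=13, slack=2)
Line 5: ['cloud', 'island', 'no'] (min_width=15, slack=0)
Line 6: ['evening'] (min_width=7, slack=8)
Line 7: ['magnetic', 'been'] (min_width=13, slack=2)
Line 8: ['music', 'fire'] (min_width=10, slack=5)
Line 9: ['system', 'how'] (min_width=10, slack=5)

Answer: plate word bed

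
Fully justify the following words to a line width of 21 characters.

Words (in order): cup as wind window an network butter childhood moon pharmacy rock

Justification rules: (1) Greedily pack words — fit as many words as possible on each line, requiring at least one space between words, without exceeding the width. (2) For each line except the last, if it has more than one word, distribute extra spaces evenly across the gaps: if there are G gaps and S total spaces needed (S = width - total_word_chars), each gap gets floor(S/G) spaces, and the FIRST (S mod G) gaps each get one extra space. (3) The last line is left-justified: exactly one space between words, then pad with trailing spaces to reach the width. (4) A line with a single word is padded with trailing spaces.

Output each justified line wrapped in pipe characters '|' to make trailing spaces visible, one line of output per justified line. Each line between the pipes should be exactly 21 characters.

Line 1: ['cup', 'as', 'wind', 'window', 'an'] (min_width=21, slack=0)
Line 2: ['network', 'butter'] (min_width=14, slack=7)
Line 3: ['childhood', 'moon'] (min_width=14, slack=7)
Line 4: ['pharmacy', 'rock'] (min_width=13, slack=8)

Answer: |cup as wind window an|
|network        butter|
|childhood        moon|
|pharmacy rock        |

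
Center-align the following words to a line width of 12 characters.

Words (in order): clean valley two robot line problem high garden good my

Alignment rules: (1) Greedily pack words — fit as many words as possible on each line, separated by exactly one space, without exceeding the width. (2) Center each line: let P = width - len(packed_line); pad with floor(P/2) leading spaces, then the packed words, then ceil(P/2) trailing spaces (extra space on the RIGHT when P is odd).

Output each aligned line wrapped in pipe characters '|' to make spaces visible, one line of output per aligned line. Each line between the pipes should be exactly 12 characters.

Answer: |clean valley|
| two robot  |
|line problem|
|high garden |
|  good my   |

Derivation:
Line 1: ['clean', 'valley'] (min_width=12, slack=0)
Line 2: ['two', 'robot'] (min_width=9, slack=3)
Line 3: ['line', 'problem'] (min_width=12, slack=0)
Line 4: ['high', 'garden'] (min_width=11, slack=1)
Line 5: ['good', 'my'] (min_width=7, slack=5)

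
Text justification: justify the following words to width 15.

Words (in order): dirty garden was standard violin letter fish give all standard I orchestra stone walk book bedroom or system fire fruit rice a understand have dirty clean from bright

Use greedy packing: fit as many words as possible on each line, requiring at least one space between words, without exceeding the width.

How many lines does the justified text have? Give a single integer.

Line 1: ['dirty', 'garden'] (min_width=12, slack=3)
Line 2: ['was', 'standard'] (min_width=12, slack=3)
Line 3: ['violin', 'letter'] (min_width=13, slack=2)
Line 4: ['fish', 'give', 'all'] (min_width=13, slack=2)
Line 5: ['standard', 'I'] (min_width=10, slack=5)
Line 6: ['orchestra', 'stone'] (min_width=15, slack=0)
Line 7: ['walk', 'book'] (min_width=9, slack=6)
Line 8: ['bedroom', 'or'] (min_width=10, slack=5)
Line 9: ['system', 'fire'] (min_width=11, slack=4)
Line 10: ['fruit', 'rice', 'a'] (min_width=12, slack=3)
Line 11: ['understand', 'have'] (min_width=15, slack=0)
Line 12: ['dirty', 'clean'] (min_width=11, slack=4)
Line 13: ['from', 'bright'] (min_width=11, slack=4)
Total lines: 13

Answer: 13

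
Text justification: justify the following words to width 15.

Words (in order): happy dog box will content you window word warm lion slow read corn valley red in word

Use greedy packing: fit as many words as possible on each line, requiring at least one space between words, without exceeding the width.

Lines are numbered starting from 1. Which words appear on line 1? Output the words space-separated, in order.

Line 1: ['happy', 'dog', 'box'] (min_width=13, slack=2)
Line 2: ['will', 'content'] (min_width=12, slack=3)
Line 3: ['you', 'window', 'word'] (min_width=15, slack=0)
Line 4: ['warm', 'lion', 'slow'] (min_width=14, slack=1)
Line 5: ['read', 'corn'] (min_width=9, slack=6)
Line 6: ['valley', 'red', 'in'] (min_width=13, slack=2)
Line 7: ['word'] (min_width=4, slack=11)

Answer: happy dog box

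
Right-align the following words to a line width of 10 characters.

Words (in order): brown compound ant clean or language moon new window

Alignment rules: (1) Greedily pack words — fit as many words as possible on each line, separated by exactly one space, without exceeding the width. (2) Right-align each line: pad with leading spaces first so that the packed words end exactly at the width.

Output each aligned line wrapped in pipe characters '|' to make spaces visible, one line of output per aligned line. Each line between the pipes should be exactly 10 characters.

Answer: |     brown|
|  compound|
| ant clean|
|        or|
|  language|
|  moon new|
|    window|

Derivation:
Line 1: ['brown'] (min_width=5, slack=5)
Line 2: ['compound'] (min_width=8, slack=2)
Line 3: ['ant', 'clean'] (min_width=9, slack=1)
Line 4: ['or'] (min_width=2, slack=8)
Line 5: ['language'] (min_width=8, slack=2)
Line 6: ['moon', 'new'] (min_width=8, slack=2)
Line 7: ['window'] (min_width=6, slack=4)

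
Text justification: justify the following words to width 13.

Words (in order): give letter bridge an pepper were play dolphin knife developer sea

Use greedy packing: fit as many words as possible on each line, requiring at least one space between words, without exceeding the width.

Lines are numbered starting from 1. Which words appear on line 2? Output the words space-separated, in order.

Line 1: ['give', 'letter'] (min_width=11, slack=2)
Line 2: ['bridge', 'an'] (min_width=9, slack=4)
Line 3: ['pepper', 'were'] (min_width=11, slack=2)
Line 4: ['play', 'dolphin'] (min_width=12, slack=1)
Line 5: ['knife'] (min_width=5, slack=8)
Line 6: ['developer', 'sea'] (min_width=13, slack=0)

Answer: bridge an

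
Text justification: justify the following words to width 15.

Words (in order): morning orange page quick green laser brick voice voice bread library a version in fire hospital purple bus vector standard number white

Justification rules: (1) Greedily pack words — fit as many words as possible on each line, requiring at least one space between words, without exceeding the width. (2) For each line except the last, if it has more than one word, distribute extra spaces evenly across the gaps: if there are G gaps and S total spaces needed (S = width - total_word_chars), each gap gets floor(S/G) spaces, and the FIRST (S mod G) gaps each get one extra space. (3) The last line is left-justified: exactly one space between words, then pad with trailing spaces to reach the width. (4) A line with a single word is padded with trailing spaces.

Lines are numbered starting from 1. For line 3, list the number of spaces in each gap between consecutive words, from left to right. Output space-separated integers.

Line 1: ['morning', 'orange'] (min_width=14, slack=1)
Line 2: ['page', 'quick'] (min_width=10, slack=5)
Line 3: ['green', 'laser'] (min_width=11, slack=4)
Line 4: ['brick', 'voice'] (min_width=11, slack=4)
Line 5: ['voice', 'bread'] (min_width=11, slack=4)
Line 6: ['library', 'a'] (min_width=9, slack=6)
Line 7: ['version', 'in', 'fire'] (min_width=15, slack=0)
Line 8: ['hospital', 'purple'] (min_width=15, slack=0)
Line 9: ['bus', 'vector'] (min_width=10, slack=5)
Line 10: ['standard', 'number'] (min_width=15, slack=0)
Line 11: ['white'] (min_width=5, slack=10)

Answer: 5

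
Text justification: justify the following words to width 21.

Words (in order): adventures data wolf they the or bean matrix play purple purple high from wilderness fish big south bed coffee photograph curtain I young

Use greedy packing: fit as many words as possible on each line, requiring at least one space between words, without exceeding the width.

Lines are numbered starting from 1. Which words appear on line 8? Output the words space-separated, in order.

Line 1: ['adventures', 'data', 'wolf'] (min_width=20, slack=1)
Line 2: ['they', 'the', 'or', 'bean'] (min_width=16, slack=5)
Line 3: ['matrix', 'play', 'purple'] (min_width=18, slack=3)
Line 4: ['purple', 'high', 'from'] (min_width=16, slack=5)
Line 5: ['wilderness', 'fish', 'big'] (min_width=19, slack=2)
Line 6: ['south', 'bed', 'coffee'] (min_width=16, slack=5)
Line 7: ['photograph', 'curtain', 'I'] (min_width=20, slack=1)
Line 8: ['young'] (min_width=5, slack=16)

Answer: young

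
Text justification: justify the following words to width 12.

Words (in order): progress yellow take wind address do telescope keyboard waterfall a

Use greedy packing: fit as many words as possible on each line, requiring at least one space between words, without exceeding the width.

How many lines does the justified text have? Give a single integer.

Answer: 6

Derivation:
Line 1: ['progress'] (min_width=8, slack=4)
Line 2: ['yellow', 'take'] (min_width=11, slack=1)
Line 3: ['wind', 'address'] (min_width=12, slack=0)
Line 4: ['do', 'telescope'] (min_width=12, slack=0)
Line 5: ['keyboard'] (min_width=8, slack=4)
Line 6: ['waterfall', 'a'] (min_width=11, slack=1)
Total lines: 6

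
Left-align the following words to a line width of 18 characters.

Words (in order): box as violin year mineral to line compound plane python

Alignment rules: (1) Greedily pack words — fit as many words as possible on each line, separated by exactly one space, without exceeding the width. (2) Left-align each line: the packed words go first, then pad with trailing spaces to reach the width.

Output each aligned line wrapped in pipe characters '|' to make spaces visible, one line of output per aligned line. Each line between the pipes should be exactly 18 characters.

Line 1: ['box', 'as', 'violin', 'year'] (min_width=18, slack=0)
Line 2: ['mineral', 'to', 'line'] (min_width=15, slack=3)
Line 3: ['compound', 'plane'] (min_width=14, slack=4)
Line 4: ['python'] (min_width=6, slack=12)

Answer: |box as violin year|
|mineral to line   |
|compound plane    |
|python            |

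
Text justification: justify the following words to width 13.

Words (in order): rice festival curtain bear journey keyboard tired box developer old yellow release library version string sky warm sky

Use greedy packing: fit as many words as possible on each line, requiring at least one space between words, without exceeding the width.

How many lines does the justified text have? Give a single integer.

Answer: 12

Derivation:
Line 1: ['rice', 'festival'] (min_width=13, slack=0)
Line 2: ['curtain', 'bear'] (min_width=12, slack=1)
Line 3: ['journey'] (min_width=7, slack=6)
Line 4: ['keyboard'] (min_width=8, slack=5)
Line 5: ['tired', 'box'] (min_width=9, slack=4)
Line 6: ['developer', 'old'] (min_width=13, slack=0)
Line 7: ['yellow'] (min_width=6, slack=7)
Line 8: ['release'] (min_width=7, slack=6)
Line 9: ['library'] (min_width=7, slack=6)
Line 10: ['version'] (min_width=7, slack=6)
Line 11: ['string', 'sky'] (min_width=10, slack=3)
Line 12: ['warm', 'sky'] (min_width=8, slack=5)
Total lines: 12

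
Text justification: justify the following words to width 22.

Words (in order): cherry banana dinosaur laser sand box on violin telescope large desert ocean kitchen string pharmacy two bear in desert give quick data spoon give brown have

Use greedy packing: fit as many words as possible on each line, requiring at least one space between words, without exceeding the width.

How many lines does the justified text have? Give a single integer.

Line 1: ['cherry', 'banana', 'dinosaur'] (min_width=22, slack=0)
Line 2: ['laser', 'sand', 'box', 'on'] (min_width=17, slack=5)
Line 3: ['violin', 'telescope', 'large'] (min_width=22, slack=0)
Line 4: ['desert', 'ocean', 'kitchen'] (min_width=20, slack=2)
Line 5: ['string', 'pharmacy', 'two'] (min_width=19, slack=3)
Line 6: ['bear', 'in', 'desert', 'give'] (min_width=19, slack=3)
Line 7: ['quick', 'data', 'spoon', 'give'] (min_width=21, slack=1)
Line 8: ['brown', 'have'] (min_width=10, slack=12)
Total lines: 8

Answer: 8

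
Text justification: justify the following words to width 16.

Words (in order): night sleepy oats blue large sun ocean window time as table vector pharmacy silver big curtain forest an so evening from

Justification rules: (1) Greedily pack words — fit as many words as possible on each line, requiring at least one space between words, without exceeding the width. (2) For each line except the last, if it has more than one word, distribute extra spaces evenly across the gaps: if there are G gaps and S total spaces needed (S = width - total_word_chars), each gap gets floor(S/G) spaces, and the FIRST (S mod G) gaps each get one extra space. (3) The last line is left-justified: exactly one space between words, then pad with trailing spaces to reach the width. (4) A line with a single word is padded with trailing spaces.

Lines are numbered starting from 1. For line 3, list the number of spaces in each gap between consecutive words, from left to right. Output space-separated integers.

Line 1: ['night', 'sleepy'] (min_width=12, slack=4)
Line 2: ['oats', 'blue', 'large'] (min_width=15, slack=1)
Line 3: ['sun', 'ocean', 'window'] (min_width=16, slack=0)
Line 4: ['time', 'as', 'table'] (min_width=13, slack=3)
Line 5: ['vector', 'pharmacy'] (min_width=15, slack=1)
Line 6: ['silver', 'big'] (min_width=10, slack=6)
Line 7: ['curtain', 'forest'] (min_width=14, slack=2)
Line 8: ['an', 'so', 'evening'] (min_width=13, slack=3)
Line 9: ['from'] (min_width=4, slack=12)

Answer: 1 1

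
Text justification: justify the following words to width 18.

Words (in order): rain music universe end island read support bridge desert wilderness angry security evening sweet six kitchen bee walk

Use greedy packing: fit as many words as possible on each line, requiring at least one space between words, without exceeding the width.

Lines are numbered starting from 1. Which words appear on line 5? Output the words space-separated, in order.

Answer: desert wilderness

Derivation:
Line 1: ['rain', 'music'] (min_width=10, slack=8)
Line 2: ['universe', 'end'] (min_width=12, slack=6)
Line 3: ['island', 'read'] (min_width=11, slack=7)
Line 4: ['support', 'bridge'] (min_width=14, slack=4)
Line 5: ['desert', 'wilderness'] (min_width=17, slack=1)
Line 6: ['angry', 'security'] (min_width=14, slack=4)
Line 7: ['evening', 'sweet', 'six'] (min_width=17, slack=1)
Line 8: ['kitchen', 'bee', 'walk'] (min_width=16, slack=2)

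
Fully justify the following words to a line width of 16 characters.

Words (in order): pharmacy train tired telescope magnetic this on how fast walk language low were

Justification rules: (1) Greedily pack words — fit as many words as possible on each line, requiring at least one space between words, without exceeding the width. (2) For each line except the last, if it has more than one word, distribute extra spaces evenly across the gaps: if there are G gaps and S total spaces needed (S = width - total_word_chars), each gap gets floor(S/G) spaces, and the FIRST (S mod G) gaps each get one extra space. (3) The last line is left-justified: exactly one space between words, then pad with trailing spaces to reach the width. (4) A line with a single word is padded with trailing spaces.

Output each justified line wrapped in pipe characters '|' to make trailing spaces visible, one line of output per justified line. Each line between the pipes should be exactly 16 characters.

Answer: |pharmacy   train|
|tired  telescope|
|magnetic this on|
|how   fast  walk|
|language     low|
|were            |

Derivation:
Line 1: ['pharmacy', 'train'] (min_width=14, slack=2)
Line 2: ['tired', 'telescope'] (min_width=15, slack=1)
Line 3: ['magnetic', 'this', 'on'] (min_width=16, slack=0)
Line 4: ['how', 'fast', 'walk'] (min_width=13, slack=3)
Line 5: ['language', 'low'] (min_width=12, slack=4)
Line 6: ['were'] (min_width=4, slack=12)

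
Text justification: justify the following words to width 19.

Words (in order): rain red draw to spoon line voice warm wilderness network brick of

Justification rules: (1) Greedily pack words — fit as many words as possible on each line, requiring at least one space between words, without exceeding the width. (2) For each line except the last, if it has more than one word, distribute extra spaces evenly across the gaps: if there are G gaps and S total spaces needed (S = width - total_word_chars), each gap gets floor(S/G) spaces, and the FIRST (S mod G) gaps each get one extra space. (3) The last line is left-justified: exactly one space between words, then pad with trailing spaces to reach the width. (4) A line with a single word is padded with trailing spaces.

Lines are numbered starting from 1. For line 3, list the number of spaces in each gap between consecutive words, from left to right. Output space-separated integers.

Answer: 5

Derivation:
Line 1: ['rain', 'red', 'draw', 'to'] (min_width=16, slack=3)
Line 2: ['spoon', 'line', 'voice'] (min_width=16, slack=3)
Line 3: ['warm', 'wilderness'] (min_width=15, slack=4)
Line 4: ['network', 'brick', 'of'] (min_width=16, slack=3)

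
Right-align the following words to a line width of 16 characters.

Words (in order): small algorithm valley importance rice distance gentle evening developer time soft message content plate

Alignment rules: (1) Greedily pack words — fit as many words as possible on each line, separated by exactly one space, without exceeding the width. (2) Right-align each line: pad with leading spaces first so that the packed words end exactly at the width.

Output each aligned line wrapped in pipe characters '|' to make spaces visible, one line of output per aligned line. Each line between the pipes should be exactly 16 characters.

Line 1: ['small', 'algorithm'] (min_width=15, slack=1)
Line 2: ['valley'] (min_width=6, slack=10)
Line 3: ['importance', 'rice'] (min_width=15, slack=1)
Line 4: ['distance', 'gentle'] (min_width=15, slack=1)
Line 5: ['evening'] (min_width=7, slack=9)
Line 6: ['developer', 'time'] (min_width=14, slack=2)
Line 7: ['soft', 'message'] (min_width=12, slack=4)
Line 8: ['content', 'plate'] (min_width=13, slack=3)

Answer: | small algorithm|
|          valley|
| importance rice|
| distance gentle|
|         evening|
|  developer time|
|    soft message|
|   content plate|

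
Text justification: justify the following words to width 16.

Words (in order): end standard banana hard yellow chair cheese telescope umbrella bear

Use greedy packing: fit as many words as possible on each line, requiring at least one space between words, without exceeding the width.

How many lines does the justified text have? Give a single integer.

Answer: 5

Derivation:
Line 1: ['end', 'standard'] (min_width=12, slack=4)
Line 2: ['banana', 'hard'] (min_width=11, slack=5)
Line 3: ['yellow', 'chair'] (min_width=12, slack=4)
Line 4: ['cheese', 'telescope'] (min_width=16, slack=0)
Line 5: ['umbrella', 'bear'] (min_width=13, slack=3)
Total lines: 5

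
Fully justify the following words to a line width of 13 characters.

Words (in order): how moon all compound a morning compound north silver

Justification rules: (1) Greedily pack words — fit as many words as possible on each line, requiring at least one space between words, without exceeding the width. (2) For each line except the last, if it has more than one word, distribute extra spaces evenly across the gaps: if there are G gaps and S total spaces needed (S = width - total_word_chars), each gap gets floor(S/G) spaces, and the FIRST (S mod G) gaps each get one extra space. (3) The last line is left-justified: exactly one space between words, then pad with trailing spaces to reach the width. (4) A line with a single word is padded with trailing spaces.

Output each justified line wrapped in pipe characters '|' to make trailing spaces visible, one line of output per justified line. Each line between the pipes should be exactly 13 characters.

Line 1: ['how', 'moon', 'all'] (min_width=12, slack=1)
Line 2: ['compound', 'a'] (min_width=10, slack=3)
Line 3: ['morning'] (min_width=7, slack=6)
Line 4: ['compound'] (min_width=8, slack=5)
Line 5: ['north', 'silver'] (min_width=12, slack=1)

Answer: |how  moon all|
|compound    a|
|morning      |
|compound     |
|north silver |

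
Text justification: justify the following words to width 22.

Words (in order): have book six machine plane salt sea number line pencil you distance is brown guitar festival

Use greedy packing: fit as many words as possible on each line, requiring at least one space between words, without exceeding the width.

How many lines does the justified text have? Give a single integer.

Answer: 5

Derivation:
Line 1: ['have', 'book', 'six', 'machine'] (min_width=21, slack=1)
Line 2: ['plane', 'salt', 'sea', 'number'] (min_width=21, slack=1)
Line 3: ['line', 'pencil', 'you'] (min_width=15, slack=7)
Line 4: ['distance', 'is', 'brown'] (min_width=17, slack=5)
Line 5: ['guitar', 'festival'] (min_width=15, slack=7)
Total lines: 5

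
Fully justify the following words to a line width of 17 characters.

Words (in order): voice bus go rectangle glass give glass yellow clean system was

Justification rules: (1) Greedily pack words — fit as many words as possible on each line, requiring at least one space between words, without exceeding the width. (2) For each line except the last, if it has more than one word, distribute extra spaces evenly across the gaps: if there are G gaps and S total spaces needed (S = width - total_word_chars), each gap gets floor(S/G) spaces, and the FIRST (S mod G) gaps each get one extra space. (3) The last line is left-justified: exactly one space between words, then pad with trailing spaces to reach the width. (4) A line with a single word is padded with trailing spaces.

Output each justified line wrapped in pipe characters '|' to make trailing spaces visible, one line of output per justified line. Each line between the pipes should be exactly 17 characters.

Line 1: ['voice', 'bus', 'go'] (min_width=12, slack=5)
Line 2: ['rectangle', 'glass'] (min_width=15, slack=2)
Line 3: ['give', 'glass', 'yellow'] (min_width=17, slack=0)
Line 4: ['clean', 'system', 'was'] (min_width=16, slack=1)

Answer: |voice    bus   go|
|rectangle   glass|
|give glass yellow|
|clean system was |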